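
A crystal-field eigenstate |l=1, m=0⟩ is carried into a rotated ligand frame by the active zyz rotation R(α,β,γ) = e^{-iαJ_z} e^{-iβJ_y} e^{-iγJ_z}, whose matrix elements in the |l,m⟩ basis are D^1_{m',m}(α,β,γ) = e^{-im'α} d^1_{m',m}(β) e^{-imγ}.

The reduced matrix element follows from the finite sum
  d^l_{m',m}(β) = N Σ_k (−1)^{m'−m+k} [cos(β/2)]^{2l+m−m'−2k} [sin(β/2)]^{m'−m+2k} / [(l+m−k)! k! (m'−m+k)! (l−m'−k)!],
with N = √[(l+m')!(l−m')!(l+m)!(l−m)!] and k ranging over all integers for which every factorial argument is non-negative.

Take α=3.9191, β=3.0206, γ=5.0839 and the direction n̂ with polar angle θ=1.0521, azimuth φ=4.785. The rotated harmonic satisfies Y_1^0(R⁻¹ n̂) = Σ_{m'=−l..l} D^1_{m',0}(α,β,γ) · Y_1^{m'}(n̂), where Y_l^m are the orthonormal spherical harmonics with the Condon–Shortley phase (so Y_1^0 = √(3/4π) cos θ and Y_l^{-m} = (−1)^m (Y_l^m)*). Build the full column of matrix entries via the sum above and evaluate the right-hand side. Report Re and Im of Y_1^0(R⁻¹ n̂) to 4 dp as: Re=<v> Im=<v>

Need the full column D^1_{m',0} for m'=−1..1 at α=3.9191, β=3.0206, γ=5.0839.
cos(β/2)=0.060459, sin(β/2)=0.998171
d^1_{-1,0}: single k=1 term ⇒ +0.085346;  D = -0.060823-0.059871i
d^1_{0,0}: k∈[0..1] ⇒ +0.003655 -0.996345 = -0.992689;  D = -0.992689+0.000000i
d^1_{1,0}: single k=0 term ⇒ -0.085346;  D = +0.060823-0.059871i
Y_1^{m'}(θ=1.0521,φ=4.785) and Σ D·Y over m':
  (-0.0608-0.0599i)·(+0.0218+0.2993i)  (-0.9927+0.0000i)·(+0.2422+0.0000i)  (+0.0608-0.0599i)·(-0.0218+0.2993i)
Y_1^0(R⁻¹ n̂) = -0.207267+0.000000i

Re=-0.2073 Im=0.0000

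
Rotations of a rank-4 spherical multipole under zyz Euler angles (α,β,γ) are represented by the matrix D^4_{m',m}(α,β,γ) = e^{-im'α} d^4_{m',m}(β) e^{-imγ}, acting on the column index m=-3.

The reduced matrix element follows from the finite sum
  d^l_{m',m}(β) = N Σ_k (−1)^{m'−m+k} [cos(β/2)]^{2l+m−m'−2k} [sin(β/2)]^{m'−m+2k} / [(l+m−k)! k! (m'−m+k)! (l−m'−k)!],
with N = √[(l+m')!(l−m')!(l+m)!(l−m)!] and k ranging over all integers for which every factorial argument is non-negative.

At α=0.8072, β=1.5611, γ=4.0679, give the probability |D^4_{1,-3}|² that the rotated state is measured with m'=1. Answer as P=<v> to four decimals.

D^4_{1,-3}(0.8072,1.5611,4.0679) = e^{-i·1·0.8072}·d^4_{1,-3}(1.5611)·e^{-i·-3·4.0679}. Compute d first:
With c≡cos(β/2)=0.710527 and s≡sin(β/2)=0.703670, N=[120·6·1·5040]^{1/2}=1904.940944
k: max(0,(-3)−(1))=0 … min(4+(-3),4−(1))=1
  k=0: (−1)^4·1904.9409/(144)·0.7105^4·0.7037^4 = +0.826642
  k=1: (−1)^5·1904.9409/(240)·0.7105^2·0.7037^6 = -0.486459
d^4_{1,-3}(1.5611) = +0.826642 -0.486459 = +0.340183
|D^4_{1,-3}|² = |d^4_{1,-3}(β)|² = (+0.340183)² = 0.115724 (the z-rotation phases have unit modulus)

P=0.1157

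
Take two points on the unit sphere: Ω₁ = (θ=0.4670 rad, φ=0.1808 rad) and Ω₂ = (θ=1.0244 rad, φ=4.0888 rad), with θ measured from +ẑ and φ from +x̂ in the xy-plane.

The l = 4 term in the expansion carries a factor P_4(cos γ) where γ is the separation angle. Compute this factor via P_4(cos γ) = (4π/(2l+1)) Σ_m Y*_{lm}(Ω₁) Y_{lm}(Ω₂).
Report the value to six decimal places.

Expand P_4 via completeness: Σ_{m} conj(Y_{4,m}) at Ω₁ times Y_{4,m} at Ω₂ —
  term(m=-4) = -0.004275-0.000325i   from Y*(Ω₁)=+0.013630+0.012032i, Y(Ω₂)=-0.188133+0.142201i
  term(m=-3) = +0.027541+0.030873i   from Y*(Ω₁)=+0.087350+0.052645i, Y(Ω₂)=+0.387541+0.119868i
  term(m=-2) = +0.002563-0.067460i   from Y*(Ω₁)=+0.290535+0.109889i, Y(Ω₂)=-0.069112-0.206053i
  term(m=-1) = +0.082448-0.079375i   from Y*(Ω₁)=+0.482893+0.088271i, Y(Ω₂)=+0.136142-0.189260i
  term(m=+0) = -0.037940+0.000000i   from Y*(Ω₁)=+0.140732-0.000000i, Y(Ω₂)=-0.269590+0.000000i
  term(m=+1) = +0.082448+0.079375i   from Y*(Ω₁)=-0.482893+0.088271i, Y(Ω₂)=-0.136142-0.189260i
  term(m=+2) = +0.002563+0.067460i   from Y*(Ω₁)=+0.290535-0.109889i, Y(Ω₂)=-0.069112+0.206053i
  term(m=+3) = +0.027541-0.030873i   from Y*(Ω₁)=-0.087350+0.052645i, Y(Ω₂)=-0.387541+0.119868i
  term(m=+4) = -0.004275+0.000325i   from Y*(Ω₁)=+0.013630-0.012032i, Y(Ω₂)=-0.188133-0.142201i
Σ over m = +0.178616-0.000000i; ×(4π/9) → +0.249395-0.000000i. Real part: 0.249395

0.249395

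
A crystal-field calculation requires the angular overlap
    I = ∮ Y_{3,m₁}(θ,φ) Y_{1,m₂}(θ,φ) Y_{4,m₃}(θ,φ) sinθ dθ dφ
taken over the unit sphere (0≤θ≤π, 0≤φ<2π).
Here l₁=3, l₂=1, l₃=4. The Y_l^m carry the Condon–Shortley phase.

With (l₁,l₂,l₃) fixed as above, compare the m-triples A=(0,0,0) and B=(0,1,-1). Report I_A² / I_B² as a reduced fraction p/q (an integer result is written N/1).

8/5

Shared (l₁,l₂,l₃)=(3,1,4): N and (l;000)² cancel in I_A²/I_B².
A: Δ = 0!·6!·2!/9! = 1/252; Racah Σ t=0..0: t=0:+1/36 = 1/36; ⇒ 3j(3 1 4; 0 0 0)² = 4/63, sgn +1
B: Δ = 0!·6!·2!/9! = 1/252; Racah Σ t=0..0: t=0:+1/72 = 1/72; ⇒ 3j(3 1 4; 0 1 -1)² = 5/126, sgn -1
I_A²/I_B² = (4/63)/(5/126) = 8/5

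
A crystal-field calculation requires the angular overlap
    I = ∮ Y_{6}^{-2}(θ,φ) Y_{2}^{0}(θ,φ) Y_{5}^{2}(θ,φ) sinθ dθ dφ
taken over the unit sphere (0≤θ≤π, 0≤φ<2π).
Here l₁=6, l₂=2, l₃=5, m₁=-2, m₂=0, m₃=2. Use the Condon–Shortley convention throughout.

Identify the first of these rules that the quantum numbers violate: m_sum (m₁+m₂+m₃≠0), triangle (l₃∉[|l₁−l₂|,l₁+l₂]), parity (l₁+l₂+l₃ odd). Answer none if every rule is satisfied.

azimuthal sum: -2 + 0 + 2 = 0  ✓
4 ≤ 5 ≤ 8 (triangle on l)  ✓
L = 6 + 2 + 5 = 13 (odd)  ✗

parity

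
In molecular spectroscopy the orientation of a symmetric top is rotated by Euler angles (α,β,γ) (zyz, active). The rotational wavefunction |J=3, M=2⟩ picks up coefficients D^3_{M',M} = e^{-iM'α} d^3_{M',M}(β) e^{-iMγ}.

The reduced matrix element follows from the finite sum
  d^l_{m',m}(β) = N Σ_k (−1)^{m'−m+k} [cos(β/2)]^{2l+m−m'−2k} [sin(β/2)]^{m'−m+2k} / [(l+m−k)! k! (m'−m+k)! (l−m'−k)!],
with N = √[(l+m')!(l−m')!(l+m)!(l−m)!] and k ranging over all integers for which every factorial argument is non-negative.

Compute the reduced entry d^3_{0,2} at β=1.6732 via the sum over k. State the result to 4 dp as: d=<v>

d=-0.1385

d^3_{0,2}(β=1.6732) via the finite sum:
Half-angle: c=0.669991, s=0.742369. N=√(6·6·120·1)=65.726707
k∈{2,3} keeps every argument non-negative
  k=2: (−1)^0·65.7267/(12)·0.6700^4·0.7424^2 = +0.608241
  k=3: (−1)^1·65.7267/(12)·0.6700^2·0.7424^4 = -0.746756
d^3_{0,2}(1.6732) = +0.608241 -0.746756 = -0.138514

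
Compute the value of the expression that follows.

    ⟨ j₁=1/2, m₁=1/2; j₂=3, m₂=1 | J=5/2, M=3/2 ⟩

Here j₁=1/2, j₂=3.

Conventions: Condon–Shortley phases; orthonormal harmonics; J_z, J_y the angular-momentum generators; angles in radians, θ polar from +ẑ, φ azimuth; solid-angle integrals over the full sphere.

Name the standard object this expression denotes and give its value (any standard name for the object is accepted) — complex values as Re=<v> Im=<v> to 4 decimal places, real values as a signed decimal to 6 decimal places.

This is a Clebsch–Gordan (vector-coupling) coefficient.
j₁+j₂−J=1  J+j₁−j₂=0  J−j₁+j₂=5  j₁+j₂+J+1=7
(j₁±m₁, j₂±m₂, J±M) = (1,0,4,2,4,1)
P² = 1152/7
sum k=0..0:
  [0] +1/24 = 1/24
S = 1/24
C² = P²·S² = 2/7 ; C = +0.534522

Clebsch–Gordan coefficient, +√(2/7) ≈ +0.534522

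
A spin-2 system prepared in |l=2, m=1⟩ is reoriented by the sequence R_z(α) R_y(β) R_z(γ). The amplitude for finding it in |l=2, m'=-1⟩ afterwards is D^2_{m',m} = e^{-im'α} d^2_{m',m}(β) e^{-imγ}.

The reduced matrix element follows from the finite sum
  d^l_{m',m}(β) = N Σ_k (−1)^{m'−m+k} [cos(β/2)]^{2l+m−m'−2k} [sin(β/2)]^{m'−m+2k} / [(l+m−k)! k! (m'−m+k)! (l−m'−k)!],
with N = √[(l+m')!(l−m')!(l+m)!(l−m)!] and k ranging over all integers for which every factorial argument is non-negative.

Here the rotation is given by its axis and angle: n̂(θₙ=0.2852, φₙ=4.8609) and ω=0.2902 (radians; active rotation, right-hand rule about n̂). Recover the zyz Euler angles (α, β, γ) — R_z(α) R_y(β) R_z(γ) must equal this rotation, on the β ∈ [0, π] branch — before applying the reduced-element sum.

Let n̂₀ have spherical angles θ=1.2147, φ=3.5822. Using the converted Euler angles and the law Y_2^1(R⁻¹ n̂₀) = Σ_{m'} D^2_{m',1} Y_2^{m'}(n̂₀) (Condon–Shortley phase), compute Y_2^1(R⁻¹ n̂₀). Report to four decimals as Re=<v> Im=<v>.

Re=0.2919 Im=0.0493

Axis–angle → zyz. n̂ = (sinθₙcosφₙ, sinθₙsinφₙ, cosθₙ) = (+0.041630, -0.278252, +0.959605), ω = 0.2902.
R = I cosω + sinω [n̂]ₓ + (1−cosω) n̂n̂ᵀ gives
  R = [+0.958259, -0.275070, -0.077950; +0.274101, +0.961424, -0.023077; +0.081291, +0.000748, +0.996690]
β = atan2(√(R₁₃²+R₂₃²), R₃₃) = 0.081384; α = atan2(R₂₃, R₁₃) mod 2π = 3.429420; γ = atan2(R₃₂, −R₃₁) mod 2π = 3.132397
Need the full column D^2_{m',1} for m'=−2..2 at α=3.4294, β=0.0814, γ=3.1324.
cos(β/2)=0.999172, sin(β/2)=0.040681
d^2_{-2,1}: single k=3 term ⇒ +0.000135;  D = -0.000112-0.000074i
d^2_{-1,1}: k∈[2..3] ⇒ +0.004957 -0.000003 = +0.004954;  D = +0.004737+0.001450i
d^2_{0,1}: k∈[1..2] ⇒ +0.099400 -0.000165 = +0.099235;  D = -0.099231-0.000912i
d^2_{1,1}: k∈[0..1] ⇒ +0.996693 -0.004957 = +0.991736;  D = +0.953488-0.272768i
d^2_{2,1}: single k=0 term ⇒ -0.081160;  D = +0.068483-0.043554i
Y_2^{m'}(θ=1.2147,φ=3.5822) and Σ D·Y over m':
  (-0.0001-0.0001i)·(+0.2159-0.2618i)  (+0.0047+0.0014i)·(-0.2283+0.1077i)  (-0.0992-0.0009i)·(-0.2004+0.0000i)  (+0.9535-0.2728i)·(+0.2283+0.1077i)  (+0.0685-0.0436i)·(+0.2159+0.2618i)
Y_2^1(R⁻¹ n̂) = +0.291857+0.049273i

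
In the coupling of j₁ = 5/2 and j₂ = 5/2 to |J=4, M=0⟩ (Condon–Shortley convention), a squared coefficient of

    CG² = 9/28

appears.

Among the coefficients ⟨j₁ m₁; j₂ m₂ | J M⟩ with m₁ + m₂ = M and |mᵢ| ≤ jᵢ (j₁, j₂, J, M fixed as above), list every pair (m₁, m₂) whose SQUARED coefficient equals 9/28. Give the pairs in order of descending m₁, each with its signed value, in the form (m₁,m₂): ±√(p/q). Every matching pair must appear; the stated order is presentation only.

Admissible pairs with m₁+m₂ = M = 0: (-5/2,5/2), (-3/2,3/2), (-1/2,1/2), (1/2,-1/2), (3/2,-3/2), (5/2,-5/2)
  (m₁,m₂)=(5/2,-5/2): CG² = 1/28, CG = +√(1/28)
  (m₁,m₂)=(3/2,-3/2): CG² = 9/28, CG = +√(9/28)   ← matches the target
  (m₁,m₂)=(1/2,-1/2): CG² = 1/7, CG = +√(1/7)
  (m₁,m₂)=(-1/2,1/2): CG² = 1/7, CG = −√(1/7)
  (m₁,m₂)=(-3/2,3/2): CG² = 9/28, CG = −√(9/28)   ← matches the target
  (m₁,m₂)=(-5/2,5/2): CG² = 1/28, CG = −√(1/28)
Pairs with CG² = 9/28: (3/2,-3/2): +√(9/28); (-3/2,3/2): −√(9/28)

(3/2,-3/2): +√(9/28); (-3/2,3/2): −√(9/28)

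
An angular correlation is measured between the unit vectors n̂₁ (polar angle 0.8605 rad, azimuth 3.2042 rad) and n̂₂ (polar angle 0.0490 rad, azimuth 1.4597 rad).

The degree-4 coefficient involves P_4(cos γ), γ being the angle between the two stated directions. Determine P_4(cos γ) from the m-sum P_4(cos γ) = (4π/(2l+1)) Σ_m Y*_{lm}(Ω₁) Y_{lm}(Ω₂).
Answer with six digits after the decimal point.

-0.427862

Addition theorem: P_4(cos γ) = (4π/9) Σ_m Y*_{lm}(Ω₁) Y_{lm}(Ω₂), m = −4…4:
  m=-4: (+0.141659+0.036236i) × (+0.000002+0.000001i) = +0.000000+0.000000i  (running Σ = +0.000000+0.000000i)
  m=-3: (-0.349437-0.066415i) × (-0.000048+0.000139i) = +0.000026-0.000045i  (running Σ = +0.000026-0.000045i)
  m=-2: (+0.377041+0.047459i) × (-0.004684-0.001058i) = -0.001716-0.000621i  (running Σ = -0.001689-0.000666i)
  m=-1: (+0.005541+0.000347i) × (+0.010221-0.091620i) = +0.000088-0.000504i  (running Σ = -0.001601-0.001170i)
  m=0: (-0.362651-0.000000i) × (+0.836154+0.000000i) = -0.303232-0.000000i  (running Σ = -0.304833-0.001170i)
  m=1: (-0.005541+0.000347i) × (-0.010221-0.091620i) = +0.000088+0.000504i  (running Σ = -0.304744-0.000666i)
  m=2: (+0.377041-0.047459i) × (-0.004684+0.001058i) = -0.001716+0.000621i  (running Σ = -0.306460-0.000045i)
  m=3: (+0.349437-0.066415i) × (+0.000048+0.000139i) = +0.000026+0.000045i  (running Σ = -0.306434+0.000000i)
  m=4: (+0.141659-0.036236i) × (+0.000002-0.000001i) = +0.000000-0.000000i  (running Σ = -0.306434+0.000000i)
Accumulated sum -0.306434+0.000000i; after 4π/(2l+1) scaling, -0.427862+0.000000i ⇒ P_4 = -0.427862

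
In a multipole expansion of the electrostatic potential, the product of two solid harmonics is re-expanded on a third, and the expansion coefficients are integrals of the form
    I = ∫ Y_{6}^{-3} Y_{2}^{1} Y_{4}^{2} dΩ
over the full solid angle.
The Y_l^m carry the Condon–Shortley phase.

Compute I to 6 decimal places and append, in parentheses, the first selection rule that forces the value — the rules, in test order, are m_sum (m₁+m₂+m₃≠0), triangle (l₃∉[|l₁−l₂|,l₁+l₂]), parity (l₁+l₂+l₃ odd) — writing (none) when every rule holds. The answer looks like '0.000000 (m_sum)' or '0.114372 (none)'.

-0.252474 (none)

Rules hold: Σm=0, L=12 even, 4≤4≤8.
N = 13·5·9 = 585
Δ = 4!·8!·0!/13! = 1/6435
Racah Σ t=2..2: t=2:+1/2304 = 1/2304
⇒ 3j(6 2 4; 0 0 0)² = 5/143, sgn +1
Racah Σ t=3..3: t=3:−1/8640 = -1/8640
⇒ 3j(6 2 4; -3 1 2)² = 28/715, sgn -1
4πI² = N·(3j₀)²·(3jₘ)² = 1260/1573
I = -1·√(0.801017/4π) = -0.25247360
No selection rule forces the value: the integral is nonzero (none).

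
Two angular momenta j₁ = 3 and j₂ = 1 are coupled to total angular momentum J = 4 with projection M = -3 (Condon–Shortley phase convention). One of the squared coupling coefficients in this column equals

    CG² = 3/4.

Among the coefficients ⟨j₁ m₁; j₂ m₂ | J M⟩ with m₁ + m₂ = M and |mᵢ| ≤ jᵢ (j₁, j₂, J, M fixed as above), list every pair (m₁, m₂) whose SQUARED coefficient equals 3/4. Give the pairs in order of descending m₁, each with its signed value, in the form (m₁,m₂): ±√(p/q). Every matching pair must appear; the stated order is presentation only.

(-2,-1): +√(3/4)

Admissible pairs with m₁+m₂ = M = -3: (-3,0), (-2,-1)
  (m₁,m₂)=(-2,-1): CG² = 3/4, CG = +√(3/4)   ← matches the target
  (m₁,m₂)=(-3,0): CG² = 1/4, CG = +√(1/4)
Pairs with CG² = 3/4: (-2,-1): +√(3/4)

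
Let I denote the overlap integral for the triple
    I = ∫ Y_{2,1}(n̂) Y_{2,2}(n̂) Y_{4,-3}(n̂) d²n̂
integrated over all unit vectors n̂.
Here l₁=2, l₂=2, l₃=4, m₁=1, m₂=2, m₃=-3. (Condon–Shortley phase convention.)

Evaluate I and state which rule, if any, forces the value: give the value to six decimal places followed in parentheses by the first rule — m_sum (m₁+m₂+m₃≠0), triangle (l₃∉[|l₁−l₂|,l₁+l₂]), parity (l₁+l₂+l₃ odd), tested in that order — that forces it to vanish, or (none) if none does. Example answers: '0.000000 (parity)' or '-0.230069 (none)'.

m-sum 0 ✓  L=8 even ✓  0≤4≤4 ✓
Π(2lᵢ+1) = 5×5×9 = 225
triangle coeff Δ(2,2,4) = 1/630
Σ_t [0,0]: t=0:+1/16 = 1/16
(3j)²=2/35 [(2 2 4; 0 0 0)], sign=+1
Σ_t [0,0]: t=0:+1/144 = 1/144
(3j)²=1/18 [(2 2 4; 1 2 -3)], sign=-1
⇒ 4πI² = 5/7
I = (-1)√(5/7/(4π)) = -0.23841361
No selection rule forces the value: the integral is nonzero (none).

-0.238414 (none)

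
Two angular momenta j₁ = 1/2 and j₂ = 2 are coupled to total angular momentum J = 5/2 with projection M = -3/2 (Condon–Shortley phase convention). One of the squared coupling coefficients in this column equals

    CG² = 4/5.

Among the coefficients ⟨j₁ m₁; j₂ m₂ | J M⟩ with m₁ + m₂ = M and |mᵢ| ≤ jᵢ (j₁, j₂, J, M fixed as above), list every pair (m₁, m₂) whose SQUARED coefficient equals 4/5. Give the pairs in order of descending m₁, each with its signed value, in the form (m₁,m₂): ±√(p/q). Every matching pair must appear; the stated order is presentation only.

(-1/2,-1): +√(4/5)

Admissible pairs with m₁+m₂ = M = -3/2: (-1/2,-1), (1/2,-2)
  (m₁,m₂)=(1/2,-2): CG² = 1/5, CG = +√(1/5)
  (m₁,m₂)=(-1/2,-1): CG² = 4/5, CG = +√(4/5)   ← matches the target
Pairs with CG² = 4/5: (-1/2,-1): +√(4/5)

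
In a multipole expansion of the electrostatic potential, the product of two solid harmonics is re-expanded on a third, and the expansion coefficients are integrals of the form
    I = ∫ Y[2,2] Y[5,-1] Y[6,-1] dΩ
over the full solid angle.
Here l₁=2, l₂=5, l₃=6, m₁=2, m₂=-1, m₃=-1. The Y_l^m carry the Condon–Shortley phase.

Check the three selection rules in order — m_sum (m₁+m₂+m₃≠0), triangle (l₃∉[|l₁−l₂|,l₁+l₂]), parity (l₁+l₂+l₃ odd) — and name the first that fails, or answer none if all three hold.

m₁+m₂+m₃ = 2 − 1 − 1 = 0  ✓
triangle: |2−5|=3 ≤ l₃=6 ≤ 2+5=7  ✓
parity: l₁+l₂+l₃ = 13 is odd  ✗

parity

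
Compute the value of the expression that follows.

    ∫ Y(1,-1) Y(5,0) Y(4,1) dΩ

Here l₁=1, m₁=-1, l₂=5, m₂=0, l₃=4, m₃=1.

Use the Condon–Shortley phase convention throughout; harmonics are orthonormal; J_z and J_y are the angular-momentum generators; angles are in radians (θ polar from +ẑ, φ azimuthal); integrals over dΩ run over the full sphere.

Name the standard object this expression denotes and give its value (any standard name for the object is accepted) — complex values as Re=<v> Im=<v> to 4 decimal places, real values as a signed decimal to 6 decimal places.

Gaunt coefficient, +0.155288

This is a Gaunt coefficient — the integral of a triple product of spherical harmonics over the sphere.
Checks pass: Σm=0; 10 even; l₃=4∈[4,6].
(2·1+1)(2·5+1)(2·4+1) = 297
Δ: 2! 0! 8! / 11! → 1/495
sum: t=1:−1/576 = -1/576
3j²(1 5 4; 0 0 0) = Δ·Π!·Σ² = 5/99  (sign -1)
sum: t=2:+1/1440 = 1/1440
3j²(1 5 4; -1 0 1) = Δ·Π!·Σ² = 2/99  (sign -1)
combine: 4πI² = 297·5/99·2/99 = 10/33
take √, sign +1: I = 0.15528807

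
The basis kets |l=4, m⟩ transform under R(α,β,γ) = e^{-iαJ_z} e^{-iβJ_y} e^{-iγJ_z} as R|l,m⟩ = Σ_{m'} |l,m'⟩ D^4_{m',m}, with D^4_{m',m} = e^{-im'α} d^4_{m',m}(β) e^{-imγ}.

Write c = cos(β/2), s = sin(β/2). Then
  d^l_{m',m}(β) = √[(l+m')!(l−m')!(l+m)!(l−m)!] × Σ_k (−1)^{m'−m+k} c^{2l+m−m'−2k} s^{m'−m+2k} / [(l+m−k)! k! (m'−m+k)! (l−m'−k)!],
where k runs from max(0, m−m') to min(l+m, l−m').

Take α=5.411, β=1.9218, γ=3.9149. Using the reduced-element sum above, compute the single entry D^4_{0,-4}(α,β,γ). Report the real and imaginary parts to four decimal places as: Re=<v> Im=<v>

Re=-0.4061 Im=0.0197

D^4_{0,-4}(5.4110,1.9218,3.9149) = e^{-i·0·5.4110}·d^4_{0,-4}(1.9218)·e^{-i·-4·3.9149}. Compute d first:
With c≡cos(β/2)=0.572782 and s≡sin(β/2)=0.819707, N=[24·24·1·40320]^{1/2}=4819.161753
The bounds max(0,m−m')=0 and min(l+m,l−m')=0 give 1 term
  k=0: (−1)^4·4819.1618/(576)·0.5728^4·0.8197^4 = +0.406578
d^4_{0,-4}(1.9218) = +0.406578
Attach z-rotation phases: D = e^{-i(0)(5.4110)}·(+0.406578)·e^{-i(-4)(3.9149)} = -0.406102+0.019656i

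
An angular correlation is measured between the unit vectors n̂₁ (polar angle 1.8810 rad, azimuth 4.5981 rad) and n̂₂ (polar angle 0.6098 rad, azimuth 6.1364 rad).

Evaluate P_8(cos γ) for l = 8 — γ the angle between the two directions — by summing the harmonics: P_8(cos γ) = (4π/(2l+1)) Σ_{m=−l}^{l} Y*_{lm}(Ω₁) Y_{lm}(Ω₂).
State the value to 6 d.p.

-0.114904

Term-by-term m-sum for l=8 (normalisation 4π/17 = 0.739198):
  m=-8: Y*=0.21273 - 0.27609j  Y=0.00230 + 0.00550j  product 0.00201 + 0.00053j
  m=-7: Y*=-0.32060 - 0.31135j  Y=0.01766 + 0.02924j  product 0.00344 - 0.01487j
  m=-6: Y*=-0.08640 + 0.07069j  Y=0.07677 + 0.09300j  product -0.01321 - 0.00261j
  m=-5: Y*=-0.16844 - 0.26196j  Y=0.21591 + 0.19476j  product 0.01465 - 0.08937j
  m=-4: Y*=-0.21425 + 0.10539j  Y=0.39028 + 0.25970j  product -0.11099 - 0.01451j
  m=-3: Y*=-0.07090 - 0.19862j  Y=0.38205 + 0.18003j  product 0.00867 - 0.08865j
  m=-2: Y*=-0.27036 + 0.06290j  Y=-0.00048 - 0.00014j  product 0.00014 + 0.00001j
  m=-1: Y*=-0.01850 - 0.16118j  Y=-0.40602 - 0.06003j  product -0.00216 + 0.06655j
  m=+0: Y*=-0.28596 + 0.00000j  Y=-0.13798 + 0.00000j  product 0.03946 + 0.00000j
  m=+1: Y*=0.01850 - 0.16118j  Y=0.40602 - 0.06003j  product -0.00216 - 0.06655j
  m=+2: Y*=-0.27036 - 0.06290j  Y=-0.00048 + 0.00014j  product 0.00014 - 0.00001j
  m=+3: Y*=0.07090 - 0.19862j  Y=-0.38205 + 0.18003j  product 0.00867 + 0.08865j
  m=+4: Y*=-0.21425 - 0.10539j  Y=0.39028 - 0.25970j  product -0.11099 + 0.01451j
  m=+5: Y*=0.16844 - 0.26196j  Y=-0.21591 + 0.19476j  product 0.01465 + 0.08937j
  m=+6: Y*=-0.08640 - 0.07069j  Y=0.07677 - 0.09300j  product -0.01321 + 0.00261j
  m=+7: Y*=0.32060 - 0.31135j  Y=-0.01766 + 0.02924j  product 0.00344 + 0.01487j
  m=+8: Y*=0.21273 + 0.27609j  Y=0.00230 - 0.00550j  product 0.00201 - 0.00053j
Total Σ_m = -0.15544 + 0.00000j. Multiply by 0.739198: -0.11490 + 0.00000j. P_8(cos γ) = -0.114904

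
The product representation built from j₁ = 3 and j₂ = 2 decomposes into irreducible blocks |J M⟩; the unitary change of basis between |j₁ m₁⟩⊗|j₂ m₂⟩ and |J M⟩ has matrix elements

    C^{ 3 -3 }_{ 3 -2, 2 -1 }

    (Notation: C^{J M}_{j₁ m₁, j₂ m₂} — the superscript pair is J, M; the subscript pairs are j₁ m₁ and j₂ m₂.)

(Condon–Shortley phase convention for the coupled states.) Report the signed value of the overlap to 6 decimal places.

j₁+j₂−J=2  J+j₁−j₂=4  J−j₁+j₂=2  j₁+j₂+J+1=9
(j₁±m₁, j₂±m₂, J±M) = (1,5,1,3,0,6)
P² = 960
sum k=1..1:
  [1] −1/48 = -1/48
S = -1/48
C² = P²·S² = 5/12 ; C = -0.645497

−√(5/12) = -0.645497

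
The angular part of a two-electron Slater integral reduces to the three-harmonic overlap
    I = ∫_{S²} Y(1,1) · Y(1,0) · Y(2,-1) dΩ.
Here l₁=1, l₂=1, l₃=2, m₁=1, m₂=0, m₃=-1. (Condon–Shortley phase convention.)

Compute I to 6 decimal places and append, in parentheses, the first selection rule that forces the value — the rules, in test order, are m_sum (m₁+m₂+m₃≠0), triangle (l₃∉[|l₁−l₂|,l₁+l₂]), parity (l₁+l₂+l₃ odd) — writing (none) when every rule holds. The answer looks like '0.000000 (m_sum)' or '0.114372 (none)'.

-0.218510 (none)

Checks pass: Σm=0; 4 even; l₃=2∈[0,2].
(2·1+1)(2·1+1)(2·2+1) = 45
Δ: 0! 2! 2! / 5! → 1/30
sum: t=0:+1/1 = 1/1
3j²(1 1 2; 0 0 0) = Δ·Π!·Σ² = 2/15  (sign +1)
sum: t=0:+1/2 = 1/2
3j²(1 1 2; 1 0 -1) = Δ·Π!·Σ² = 1/10  (sign -1)
combine: 4πI² = 45·2/15·1/10 = 3/5
take √, sign -1: I = -0.21850969
No selection rule forces the value: the integral is nonzero (none).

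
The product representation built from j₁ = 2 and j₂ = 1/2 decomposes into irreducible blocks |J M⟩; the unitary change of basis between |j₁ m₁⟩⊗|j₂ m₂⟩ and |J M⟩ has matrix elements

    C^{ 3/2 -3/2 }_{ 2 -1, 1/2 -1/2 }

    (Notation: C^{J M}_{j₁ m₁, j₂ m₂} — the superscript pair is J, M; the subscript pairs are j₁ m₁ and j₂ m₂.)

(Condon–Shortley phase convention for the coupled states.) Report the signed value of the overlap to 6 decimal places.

+0.447214  (= +√(1/5))

triangle: 1!×3!×0!/5! = 6/120
(j±m)!: 1!×3!×0!×1!×0!×3! = 36
prefactor² = (2J+1)×Δ×N² = 36/5
  k=0: +1/(0!×1!×3!×0!×0!×0!) = 1/6
Σ = 1/6  ⇒  CG² = 36/5×(1/6)² = 1/5
CG = +√(1/5) = +0.447214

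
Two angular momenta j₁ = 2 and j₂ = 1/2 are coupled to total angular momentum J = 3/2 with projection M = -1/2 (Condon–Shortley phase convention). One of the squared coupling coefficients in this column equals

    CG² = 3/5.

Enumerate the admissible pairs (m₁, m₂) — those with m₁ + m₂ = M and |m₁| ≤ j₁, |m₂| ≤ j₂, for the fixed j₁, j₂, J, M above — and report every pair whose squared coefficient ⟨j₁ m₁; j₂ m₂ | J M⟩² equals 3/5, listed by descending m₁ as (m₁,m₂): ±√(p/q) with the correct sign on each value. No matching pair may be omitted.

(-1,1/2): −√(3/5)

Admissible pairs with m₁+m₂ = M = -1/2: (-1,1/2), (0,-1/2)
  (m₁,m₂)=(0,-1/2): CG² = 2/5, CG = +√(2/5)
  (m₁,m₂)=(-1,1/2): CG² = 3/5, CG = −√(3/5)   ← matches the target
Pairs with CG² = 3/5: (-1,1/2): −√(3/5)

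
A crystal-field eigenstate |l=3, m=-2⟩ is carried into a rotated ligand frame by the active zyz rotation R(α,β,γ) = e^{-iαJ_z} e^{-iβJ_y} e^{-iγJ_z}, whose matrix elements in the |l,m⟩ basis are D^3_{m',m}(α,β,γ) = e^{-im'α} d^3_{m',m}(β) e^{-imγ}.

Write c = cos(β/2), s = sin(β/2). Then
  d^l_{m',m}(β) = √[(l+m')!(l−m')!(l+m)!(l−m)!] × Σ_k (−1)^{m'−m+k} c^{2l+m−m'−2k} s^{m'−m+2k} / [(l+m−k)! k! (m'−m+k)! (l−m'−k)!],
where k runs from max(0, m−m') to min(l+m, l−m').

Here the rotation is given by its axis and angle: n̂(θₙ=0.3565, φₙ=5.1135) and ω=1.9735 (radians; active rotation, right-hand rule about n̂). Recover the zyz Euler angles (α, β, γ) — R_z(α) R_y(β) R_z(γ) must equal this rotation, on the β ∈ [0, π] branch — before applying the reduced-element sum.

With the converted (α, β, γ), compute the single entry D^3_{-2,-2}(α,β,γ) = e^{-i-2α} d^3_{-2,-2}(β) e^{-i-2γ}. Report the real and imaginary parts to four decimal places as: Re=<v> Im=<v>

Axis–angle → zyz. n̂ = (sinθₙcosφₙ, sinθₙsinφₙ, cosθₙ) = (+0.136263, -0.321296, +0.937124), ω = 1.9735.
R = I cosω + sinω [n̂]ₓ + (1−cosω) n̂n̂ᵀ gives
  R = [-0.366063, -0.923097, -0.117854; +0.801220, -0.248219, -0.544457; +0.473333, -0.293733, +0.830468]
β = atan2(√(R₁₃²+R₂₃²), R₃₃) = 0.590849; α = atan2(R₂₃, R₁₃) mod 2π = 4.499216; γ = atan2(R₃₂, −R₃₁) mod 2π = 3.696994
First d^3_{-2,-2}(β=0.5908), then the phase factors e^{-i(-2)α} and e^{-i(-2)γ}:
Half-angle: c=0.956679, s=0.291146. N=√(1·120·1·120)=120.000000
Admissible k: 0..1 (factorial args all ≥0)
  k=0: (−1)^0·120.0000/(120)·0.9567^6·0.2911^0 = +0.766648
  k=1: (−1)^1·120.0000/(24)·0.9567^4·0.2911^2 = -0.355023
d^3_{-2,-2}(0.5908) = +0.766648 -0.355023 = +0.411625
Phases: e^{-i·(-2)·4.4992}=-0.910483+0.413546i, e^{-i·(-2)·3.6970}=+0.443942+0.896056i ⇒ D=-0.318912-0.260251i

Re=-0.3189 Im=-0.2603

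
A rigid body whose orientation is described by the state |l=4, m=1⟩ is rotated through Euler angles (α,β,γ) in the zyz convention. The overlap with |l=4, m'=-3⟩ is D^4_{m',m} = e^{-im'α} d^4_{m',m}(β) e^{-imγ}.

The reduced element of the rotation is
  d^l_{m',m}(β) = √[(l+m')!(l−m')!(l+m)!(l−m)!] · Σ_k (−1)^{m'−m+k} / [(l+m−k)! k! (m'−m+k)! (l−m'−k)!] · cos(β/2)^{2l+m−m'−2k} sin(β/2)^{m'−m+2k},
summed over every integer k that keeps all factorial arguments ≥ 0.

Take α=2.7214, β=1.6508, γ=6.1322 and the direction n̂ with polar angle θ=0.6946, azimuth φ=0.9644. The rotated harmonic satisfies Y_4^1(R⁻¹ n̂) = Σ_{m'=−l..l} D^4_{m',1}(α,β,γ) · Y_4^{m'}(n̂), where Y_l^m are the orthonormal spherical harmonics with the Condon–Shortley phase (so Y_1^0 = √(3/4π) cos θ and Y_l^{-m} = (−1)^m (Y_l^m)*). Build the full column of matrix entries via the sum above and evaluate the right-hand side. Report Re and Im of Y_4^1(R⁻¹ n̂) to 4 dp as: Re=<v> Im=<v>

Need the full column D^4_{m',1} for m'=−4..4 at α=2.7214, β=1.6508, γ=6.1322.
cos(β/2)=0.678263, sin(β/2)=0.734819
d^4_{-4,1}: single k=5 term ⇒ +0.500254;  D = +0.020510-0.499834i
d^4_{-3,1}: k∈[4..5] ⇒ +0.816270 -0.574843 = +0.241426;  D = -0.107441+0.216202i
d^4_{-2,1}: k∈[3..5] ⇒ +0.805466 -1.418088 +0.332888 = -0.279734;  D = -0.215851+0.177932i
d^4_{-1,1}: k∈[2..5] ⇒ +0.525715 -1.851125 +1.086352 -0.085005 = -0.324064;  D = +0.312392-0.086190i
d^4_{0,1}: k∈[1..4] ⇒ +0.217012 -1.528265 +1.793755 -0.350894 = +0.131607;  D = +0.130110+0.019795i
d^4_{1,1}: k∈[0..3] ⇒ +0.044790 -0.788572 +1.851125 -0.724234 = +0.383110;  D = -0.322297-0.207118i
d^4_{2,1}: k∈[0..2] ⇒ -0.205875 +1.208199 -0.945392 = +0.056932;  D = +0.031173+0.047640i
d^4_{3,1}: k∈[0..1] ⇒ +0.417273 -0.816270 = -0.398997;  D = +0.063265+0.393949i
d^4_{4,1}: single k=0 term ⇒ -0.426213;  D = +0.109966-0.411782i
Y_4^{m'}(θ=0.6946,φ=0.9644) and Σ D·Y over m':
  (+0.0205-0.4998i)·(-0.0560+0.0488i)  (-0.1074+0.2162i)·(-0.2444-0.0620i)  (-0.2159+0.1779i)·(-0.1504-0.4021i)  (+0.3124-0.0862i)·(+0.1501-0.2164i)  (+0.1301+0.0198i)·(-0.2659+0.0000i)  (-0.3223-0.2071i)·(-0.1501-0.2164i)  (+0.0312+0.0476i)·(-0.1504+0.4021i)  (+0.0633+0.3939i)·(+0.2444-0.0620i)  (+0.1100-0.4118i)·(-0.0560-0.0488i)
Y_4^1(R⁻¹ n̂) = +0.153904+0.173334i

Re=0.1539 Im=0.1733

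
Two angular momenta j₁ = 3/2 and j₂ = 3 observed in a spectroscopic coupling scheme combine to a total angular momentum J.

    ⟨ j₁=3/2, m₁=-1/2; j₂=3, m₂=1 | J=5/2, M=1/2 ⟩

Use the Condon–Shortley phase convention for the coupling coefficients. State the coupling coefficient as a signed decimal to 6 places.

-0.119523

√[6·2!1!4!/8! · 1!2!4!2!3!2!] = √(288/35)
  +(−1)^1/∏(1,1,1,3,0,1)! = -1/6  (running -1/6)
  +(−1)^2/∏(2,0,0,2,1,2)! = 1/8  (running -1/24)
⟨..|..⟩ = √(288/35)·(-1/24) = -0.119523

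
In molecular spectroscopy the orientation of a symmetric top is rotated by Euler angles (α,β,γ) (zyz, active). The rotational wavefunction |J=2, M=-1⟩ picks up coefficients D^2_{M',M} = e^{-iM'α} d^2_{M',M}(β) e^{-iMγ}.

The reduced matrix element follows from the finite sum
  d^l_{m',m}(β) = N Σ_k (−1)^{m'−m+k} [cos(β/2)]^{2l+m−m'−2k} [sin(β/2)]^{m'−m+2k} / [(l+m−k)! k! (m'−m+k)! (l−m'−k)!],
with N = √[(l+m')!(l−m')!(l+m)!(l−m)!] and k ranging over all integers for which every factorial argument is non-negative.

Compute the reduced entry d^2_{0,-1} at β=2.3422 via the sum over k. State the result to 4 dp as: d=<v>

d=0.6121

d^2_{0,-1}(β=2.3422) via the finite sum:
Half-angle: c=0.389139, s=0.921179. N=√(2·2·1·6)=4.898979
k∈{0,1} keeps every argument non-negative
  k=0: (−1)^1·4.8990/(2)·0.3891^3·0.9212^1 = -0.132964
  k=1: (−1)^2·4.8990/(2)·0.3891^1·0.9212^3 = +0.745096
d^2_{0,-1}(2.3422) = -0.132964 +0.745096 = +0.612133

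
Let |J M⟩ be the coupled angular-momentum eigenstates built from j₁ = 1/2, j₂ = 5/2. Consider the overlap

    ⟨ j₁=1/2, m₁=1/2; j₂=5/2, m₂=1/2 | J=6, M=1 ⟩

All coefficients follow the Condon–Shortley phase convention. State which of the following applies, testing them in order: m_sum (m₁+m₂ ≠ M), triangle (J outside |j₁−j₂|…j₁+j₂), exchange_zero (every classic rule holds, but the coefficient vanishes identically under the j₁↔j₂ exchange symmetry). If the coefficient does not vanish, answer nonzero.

m-sum: m₁+m₂ = 1/2+1/2 = 1, M = 1  ✓
triangle: need |j₁−j₂| ≤ J ≤ j₁+j₂, i.e. J ∈ [2, 3]; J = 6 is outside ✗ ⇒ coefficient is 0

triangle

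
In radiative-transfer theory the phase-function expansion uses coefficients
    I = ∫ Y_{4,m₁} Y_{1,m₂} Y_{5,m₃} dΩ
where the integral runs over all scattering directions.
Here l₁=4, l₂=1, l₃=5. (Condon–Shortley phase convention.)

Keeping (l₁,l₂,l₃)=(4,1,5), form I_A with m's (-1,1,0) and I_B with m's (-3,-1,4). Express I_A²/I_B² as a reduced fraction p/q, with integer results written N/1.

Same 4,1,5: normalisation and zero-m 3j drop out of the ratio.
A: Δ: 0! 8! 2! / 11! → 1/495; sum: t=0:+1/1440 = 1/1440; 3j²(4 1 5; -1 1 0) = Δ·Π!·Σ² = 2/99  (sign -1)
B: Δ: 0! 8! 2! / 11! → 1/495; sum: t=0:+1/10080 = 1/10080; 3j²(4 1 5; -3 -1 4) = Δ·Π!·Σ² = 4/55  (sign -1)
I_A²/I_B² = (2/99)/(4/55) = 5/18

5/18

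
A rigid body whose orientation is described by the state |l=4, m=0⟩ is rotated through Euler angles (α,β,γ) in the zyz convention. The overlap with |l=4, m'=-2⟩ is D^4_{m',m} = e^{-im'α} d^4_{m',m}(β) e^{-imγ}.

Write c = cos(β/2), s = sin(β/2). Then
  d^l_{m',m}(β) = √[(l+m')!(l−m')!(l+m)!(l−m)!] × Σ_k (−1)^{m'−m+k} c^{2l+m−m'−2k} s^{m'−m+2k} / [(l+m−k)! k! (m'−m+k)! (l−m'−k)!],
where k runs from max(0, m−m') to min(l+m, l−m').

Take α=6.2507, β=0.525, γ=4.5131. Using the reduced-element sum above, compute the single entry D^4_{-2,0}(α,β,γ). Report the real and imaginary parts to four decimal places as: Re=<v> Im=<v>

Re=0.4203 Im=-0.0273

Split into d^4_{-2,0}(β=0.5250) × two z-phases.
Half-angle: c=0.965744, s=0.259496. N=√(2·720·24·24)=910.735966
k: max(0,(0)−(-2))=2 … min(4+(0),4−(-2))=4
  k=2: (−1)^0·910.7360/(96)·0.9657^6·0.2595^2 = +0.518268
  k=3: (−1)^1·910.7360/(36)·0.9657^4·0.2595^4 = -0.099784
  k=4: (−1)^2·910.7360/(96)·0.9657^2·0.2595^6 = +0.002702
d^4_{-2,0}(0.5250) = +0.518268 -0.099784 +0.002702 = +0.421186
Attach z-rotation phases: D = e^{-i(-2)(6.2507)}·(+0.421186)·e^{-i(0)(4.5131)} = +0.420297-0.027345i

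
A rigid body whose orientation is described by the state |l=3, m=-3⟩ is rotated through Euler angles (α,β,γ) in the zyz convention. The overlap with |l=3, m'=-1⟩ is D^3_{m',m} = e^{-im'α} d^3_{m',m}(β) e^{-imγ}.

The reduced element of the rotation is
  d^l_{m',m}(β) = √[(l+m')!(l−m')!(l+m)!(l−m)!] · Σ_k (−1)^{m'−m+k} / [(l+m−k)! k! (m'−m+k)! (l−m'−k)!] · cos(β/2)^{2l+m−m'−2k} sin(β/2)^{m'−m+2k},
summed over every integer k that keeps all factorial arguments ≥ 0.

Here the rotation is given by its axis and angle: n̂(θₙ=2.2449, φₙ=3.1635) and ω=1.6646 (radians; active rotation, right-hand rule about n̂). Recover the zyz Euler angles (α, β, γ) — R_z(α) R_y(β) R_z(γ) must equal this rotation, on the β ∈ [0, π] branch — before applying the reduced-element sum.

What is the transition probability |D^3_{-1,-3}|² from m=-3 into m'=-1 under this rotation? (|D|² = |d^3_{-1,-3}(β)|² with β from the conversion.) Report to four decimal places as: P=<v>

P=0.3292

Axis–angle → zyz. n̂ = (sinθₙcosφₙ, sinθₙsinφₙ, cosθₙ) = (-0.781079, -0.017114, -0.624197), ω = 1.6646.
R = I cosω + sinω [n̂]ₓ + (1−cosω) n̂n̂ᵀ gives
  R = [+0.573563, +0.636073, +0.516175; -0.606834, -0.093346, +0.789329; +0.550253, -0.765962, +0.332451]
β = atan2(√(R₁₃²+R₂₃²), R₃₃) = 1.231896; α = atan2(R₂₃, R₁₃) mod 2π = 0.991655; γ = atan2(R₃₂, −R₃₁) mod 2π = 4.089433
Split into d^3_{-1,-3}(β=1.2319) × two z-phases.
Half-angle: c=0.816226, s=0.577732. N=√(2·24·1·720)=185.903201
k: max(0,(-3)−(-1))=0 … min(3+(-3),3−(-1))=0
  k=0: (−1)^2·185.9032/(48)·0.8162^4·0.5777^2 = +0.573775
d^3_{-1,-3}(1.2319) = +0.573775
|D^3_{-1,-3}|² = |d^3_{-1,-3}(β)|² = (+0.573775)² = 0.329217 (the z-rotation phases have unit modulus)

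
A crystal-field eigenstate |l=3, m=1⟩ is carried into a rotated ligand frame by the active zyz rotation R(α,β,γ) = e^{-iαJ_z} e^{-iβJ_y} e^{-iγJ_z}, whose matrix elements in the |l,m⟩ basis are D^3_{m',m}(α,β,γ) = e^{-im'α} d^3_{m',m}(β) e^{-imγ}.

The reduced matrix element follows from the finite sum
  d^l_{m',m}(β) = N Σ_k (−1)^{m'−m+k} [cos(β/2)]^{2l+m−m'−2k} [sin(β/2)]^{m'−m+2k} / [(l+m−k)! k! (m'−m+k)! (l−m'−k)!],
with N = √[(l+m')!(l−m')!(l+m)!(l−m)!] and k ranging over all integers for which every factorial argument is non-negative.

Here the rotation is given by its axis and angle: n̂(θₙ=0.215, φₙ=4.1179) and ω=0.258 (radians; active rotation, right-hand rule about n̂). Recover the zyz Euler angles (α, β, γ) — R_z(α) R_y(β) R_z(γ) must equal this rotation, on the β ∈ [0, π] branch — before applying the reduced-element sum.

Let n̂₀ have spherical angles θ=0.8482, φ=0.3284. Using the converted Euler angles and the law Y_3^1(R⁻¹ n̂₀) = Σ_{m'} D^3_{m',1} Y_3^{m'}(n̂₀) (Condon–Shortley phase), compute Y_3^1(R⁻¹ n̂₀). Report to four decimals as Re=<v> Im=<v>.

Axis–angle → zyz. n̂ = (sinθₙcosφₙ, sinθₙsinφₙ, cosθₙ) = (-0.119493, -0.176744, +0.976976), ω = 0.2580.
R = I cosω + sinω [n̂]ₓ + (1−cosω) n̂n̂ᵀ gives
  R = [+0.967375, -0.248574, -0.048960; +0.249972, +0.967936, +0.024773; +0.041232, -0.036203, +0.998493]
β = atan2(√(R₁₃²+R₂₃²), R₃₃) = 0.054898; α = atan2(R₂₃, R₁₃) mod 2π = 2.673165; γ = atan2(R₃₂, −R₃₁) mod 2π = 3.862143
Need the full column D^3_{m',1} for m'=−3..3 at α=2.6732, β=0.0549, γ=3.8621.
cos(β/2)=0.999623, sin(β/2)=0.027446
d^3_{-3,1}: single k=4 term ⇒ +0.000002;  D = -0.000001-0.000002i
d^3_{-2,1}: k∈[3..4] ⇒ +0.000131 -0.000000 = +0.000131;  D = +0.000011+0.000130i
d^3_{-1,1}: k∈[2..4] ⇒ +0.004513 -0.000005 +0.000000 = +0.004508;  D = +0.001680-0.004184i
d^3_{0,1}: k∈[1..3] ⇒ +0.094895 -0.000215 +0.000000 = +0.094681;  D = -0.071147+0.062470i
d^3_{1,1}: k∈[0..2] ⇒ +0.997742 -0.006017 +0.000003 = +0.991728;  D = +0.960375-0.247397i
d^3_{2,1}: k∈[0..1] ⇒ -0.086627 +0.000131 = -0.086496;  D = +0.084481+0.018564i
d^3_{3,1}: single k=0 term ⇒ +0.002913;  D = +0.002256+0.001842i
Y_3^{m'}(θ=0.8482,φ=0.3284) and Σ D·Y over m':
  (-0.0000-0.0000i)·(+0.0973-0.1467i)  (+0.0000+0.0001i)·(+0.3012-0.2322i)  (+0.0017-0.0042i)·(+0.2723-0.0928i)  (-0.0711+0.0625i)·(-0.2007+0.0000i)  (+0.9604-0.2474i)·(-0.2723-0.0928i)  (+0.0845+0.0186i)·(+0.3012+0.2322i)  (+0.0023+0.0018i)·(-0.0973-0.1467i)
Y_3^1(R⁻¹ n̂) = -0.248929-0.010842i

Re=-0.2489 Im=-0.0108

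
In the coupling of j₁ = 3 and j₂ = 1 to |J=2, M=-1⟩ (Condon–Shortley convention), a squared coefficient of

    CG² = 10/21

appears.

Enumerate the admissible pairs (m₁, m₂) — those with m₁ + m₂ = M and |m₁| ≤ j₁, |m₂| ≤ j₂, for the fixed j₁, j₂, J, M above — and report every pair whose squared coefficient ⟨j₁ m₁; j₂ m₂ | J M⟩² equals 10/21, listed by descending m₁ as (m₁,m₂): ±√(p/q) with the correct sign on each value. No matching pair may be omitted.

(-2,1): +√(10/21)

Admissible pairs with m₁+m₂ = M = -1: (-2,1), (-1,0), (0,-1)
  (m₁,m₂)=(0,-1): CG² = 1/7, CG = +√(1/7)
  (m₁,m₂)=(-1,0): CG² = 8/21, CG = −√(8/21)
  (m₁,m₂)=(-2,1): CG² = 10/21, CG = +√(10/21)   ← matches the target
Pairs with CG² = 10/21: (-2,1): +√(10/21)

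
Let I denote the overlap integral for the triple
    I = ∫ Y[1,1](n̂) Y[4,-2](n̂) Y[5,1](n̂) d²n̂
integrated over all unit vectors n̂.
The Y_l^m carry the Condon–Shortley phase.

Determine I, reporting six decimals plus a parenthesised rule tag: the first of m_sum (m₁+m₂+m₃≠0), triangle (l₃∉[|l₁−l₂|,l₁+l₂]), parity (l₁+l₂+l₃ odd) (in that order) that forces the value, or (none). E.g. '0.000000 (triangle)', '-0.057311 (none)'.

-0.120286 (none)

Checks pass: Σm=0; 10 even; l₃=5∈[3,5].
(2·1+1)(2·4+1)(2·5+1) = 297
Δ: 0! 2! 8! / 11! → 1/495
sum: t=0:+1/576 = 1/576
3j²(1 4 5; 0 0 0) = Δ·Π!·Σ² = 5/99  (sign -1)
sum: t=0:+1/2880 = 1/2880
3j²(1 4 5; 1 -2 1) = Δ·Π!·Σ² = 2/165  (sign +1)
combine: 4πI² = 297·5/99·2/165 = 2/11
take √, sign -1: I = -0.12028562
No selection rule forces the value: the integral is nonzero (none).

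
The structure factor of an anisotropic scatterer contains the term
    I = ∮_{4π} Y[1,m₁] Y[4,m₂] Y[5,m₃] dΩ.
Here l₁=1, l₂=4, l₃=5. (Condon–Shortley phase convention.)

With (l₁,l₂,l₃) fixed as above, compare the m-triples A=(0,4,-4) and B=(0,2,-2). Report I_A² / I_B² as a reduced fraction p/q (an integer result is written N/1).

3/7

Same 1,4,5: normalisation and zero-m 3j drop out of the ratio.
A: Δ: 0! 2! 8! / 11! → 1/495; sum: t=0:+1/40320 = 1/40320; 3j²(1 4 5; 0 4 -4) = Δ·Π!·Σ² = 1/55  (sign -1)
B: Δ: 0! 2! 8! / 11! → 1/495; sum: t=0:+1/1440 = 1/1440; 3j²(1 4 5; 0 2 -2) = Δ·Π!·Σ² = 7/165  (sign -1)
I_A²/I_B² = (1/55)/(7/165) = 3/7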